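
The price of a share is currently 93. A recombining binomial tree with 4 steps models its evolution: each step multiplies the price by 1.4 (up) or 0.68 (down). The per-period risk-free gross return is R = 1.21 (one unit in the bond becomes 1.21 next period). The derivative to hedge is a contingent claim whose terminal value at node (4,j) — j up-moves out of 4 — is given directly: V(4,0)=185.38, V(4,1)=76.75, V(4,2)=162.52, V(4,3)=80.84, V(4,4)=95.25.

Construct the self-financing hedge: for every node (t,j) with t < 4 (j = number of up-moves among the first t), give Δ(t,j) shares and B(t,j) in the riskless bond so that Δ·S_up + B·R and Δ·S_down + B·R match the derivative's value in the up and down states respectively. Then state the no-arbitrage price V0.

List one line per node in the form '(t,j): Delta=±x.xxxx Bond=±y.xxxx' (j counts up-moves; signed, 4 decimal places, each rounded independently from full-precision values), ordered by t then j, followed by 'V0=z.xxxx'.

The replicating-portfolio and risk-neutral prices coincide; use p* = (1.21−0.68)/(1.4−0.68) = 0.7361 for the latter.
Terminal values V(4,·): V(4,0)=185.3800, V(4,1)=76.7500, V(4,2)=162.5200, V(4,3)=80.8400, V(4,4)=95.2500
  t=3,j=0: stock 29.2422 → up 40.9390 (V=76.7500), down 19.8847 (V=185.3800). Price 87.1209; hedge Δ=-5.1595, bond B=237.9959.
  t=3,j=1: stock 60.2045 → up 84.2863 (V=162.5200), down 40.9390 (V=76.7500). Price 115.6085; hedge Δ=1.9787, bond B=-3.5165.
  t=3,j=2: stock 123.9504 → up 173.5306 (V=80.8400), down 84.2863 (V=162.5200). Price 84.6235; hedge Δ=-0.9152, bond B=198.0680.
  t=3,j=3: stock 255.1920 → up 357.2688 (V=95.2500), down 173.5306 (V=80.8400). Price 75.5763; hedge Δ=0.0784, bond B=55.5624.
  t=2,j=0: stock 43.0032 → up 60.2045 (V=115.6085), down 29.2422 (V=87.1209). Price 89.3313; hedge Δ=0.9201, bond B=49.7652.
  t=2,j=1: stock 88.5360 → up 123.9504 (V=84.6235), down 60.2045 (V=115.6085). Price 76.6943; hedge Δ=-0.4861, bond B=119.7290.
  t=2,j=2: stock 182.2800 → up 255.1920 (V=75.5763), down 123.9504 (V=84.6235). Price 64.4329; hedge Δ=-0.0689, bond B=76.9984.
  t=1,j=0: stock 63.2400 → up 88.5360 (V=76.6943), down 43.0032 (V=89.3313). Price 66.1397; hedge Δ=-0.2775, bond B=83.6912.
  t=1,j=1: stock 130.2000 → up 182.2800 (V=64.4329), down 88.5360 (V=76.6943). Price 55.9244; hedge Δ=-0.1308, bond B=72.9541.
  t=0,j=0: stock 93.0000 → up 130.2000 (V=55.9244), down 63.2400 (V=66.1397). Price 48.4464; hedge Δ=-0.1526, bond B=62.6343.
Self-financing check: at every node Δ·S+B equals the discounted successor values.

(0,0): Delta=-0.1526 Bond=62.6343
(1,0): Delta=-0.2775 Bond=83.6912
(1,1): Delta=-0.1308 Bond=72.9541
(2,0): Delta=0.9201 Bond=49.7652
(2,1): Delta=-0.4861 Bond=119.7290
(2,2): Delta=-0.0689 Bond=76.9984
(3,0): Delta=-5.1595 Bond=237.9959
(3,1): Delta=1.9787 Bond=-3.5165
(3,2): Delta=-0.9152 Bond=198.0680
(3,3): Delta=0.0784 Bond=55.5624
V0=48.4464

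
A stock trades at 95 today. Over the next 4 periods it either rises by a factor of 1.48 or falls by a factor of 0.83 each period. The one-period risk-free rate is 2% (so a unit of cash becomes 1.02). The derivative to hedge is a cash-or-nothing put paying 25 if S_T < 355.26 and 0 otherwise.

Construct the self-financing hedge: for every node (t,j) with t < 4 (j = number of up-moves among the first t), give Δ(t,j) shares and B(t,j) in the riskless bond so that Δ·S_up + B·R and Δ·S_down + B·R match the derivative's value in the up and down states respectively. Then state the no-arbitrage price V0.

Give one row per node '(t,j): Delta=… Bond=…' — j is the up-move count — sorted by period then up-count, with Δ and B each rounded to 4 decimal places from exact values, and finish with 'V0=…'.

Under the risk-neutral measure, an up-move has probability p* = (R−d)/(u−d) = 0.2923 and values discount at R = 1.02.
Terminal payoffs: V(4,0)=25.0000, V(4,1)=25.0000, V(4,2)=25.0000, V(4,3)=25.0000, V(4,4)=0.0000
  t=3,j=0: stock 54.3198 → up 80.3933 (V=25.0000), down 45.0854 (V=25.0000). Price 24.5098; hedge Δ=0.0000, bond B=24.5098.
  t=3,j=1: stock 96.8593 → up 143.3518 (V=25.0000), down 80.3933 (V=25.0000). Price 24.5098; hedge Δ=0.0000, bond B=24.5098.
  t=3,j=2: stock 172.7130 → up 255.6153 (V=25.0000), down 143.3518 (V=25.0000). Price 24.5098; hedge Δ=0.0000, bond B=24.5098.
  t=3,j=3: stock 307.9702 → up 455.7960 (V=0.0000), down 255.6153 (V=25.0000). Price 17.3454; hedge Δ=-0.1249, bond B=55.8069.
  t=2,j=0: stock 65.4455 → up 96.8593 (V=24.5098), down 54.3198 (V=24.5098). Price 24.0292; hedge Δ=0.0000, bond B=24.0292.
  t=2,j=1: stock 116.6980 → up 172.7130 (V=24.5098), down 96.8593 (V=24.5098). Price 24.0292; hedge Δ=0.0000, bond B=24.0292.
  t=2,j=2: stock 208.0880 → up 307.9702 (V=17.3454), down 172.7130 (V=24.5098). Price 21.9761; hedge Δ=-0.0530, bond B=32.9982.
  t=1,j=0: stock 78.8500 → up 116.6980 (V=24.0292), down 65.4455 (V=24.0292). Price 23.5581; hedge Δ=0.0000, bond B=23.5581.
  t=1,j=1: stock 140.6000 → up 208.0880 (V=21.9761), down 116.6980 (V=24.0292). Price 22.9697; hedge Δ=-0.0225, bond B=26.1284.
  t=0,j=0: stock 95.0000 → up 140.6000 (V=22.9697), down 78.8500 (V=23.5581). Price 22.9275; hedge Δ=-0.0095, bond B=23.8327.
The time-0 hedge costs 22.9275, which is the no-arbitrage price.

(0,0): Delta=-0.0095 Bond=23.8327
(1,0): Delta=0.0000 Bond=23.5581
(1,1): Delta=-0.0225 Bond=26.1284
(2,0): Delta=0.0000 Bond=24.0292
(2,1): Delta=0.0000 Bond=24.0292
(2,2): Delta=-0.0530 Bond=32.9982
(3,0): Delta=0.0000 Bond=24.5098
(3,1): Delta=0.0000 Bond=24.5098
(3,2): Delta=0.0000 Bond=24.5098
(3,3): Delta=-0.1249 Bond=55.8069
V0=22.9275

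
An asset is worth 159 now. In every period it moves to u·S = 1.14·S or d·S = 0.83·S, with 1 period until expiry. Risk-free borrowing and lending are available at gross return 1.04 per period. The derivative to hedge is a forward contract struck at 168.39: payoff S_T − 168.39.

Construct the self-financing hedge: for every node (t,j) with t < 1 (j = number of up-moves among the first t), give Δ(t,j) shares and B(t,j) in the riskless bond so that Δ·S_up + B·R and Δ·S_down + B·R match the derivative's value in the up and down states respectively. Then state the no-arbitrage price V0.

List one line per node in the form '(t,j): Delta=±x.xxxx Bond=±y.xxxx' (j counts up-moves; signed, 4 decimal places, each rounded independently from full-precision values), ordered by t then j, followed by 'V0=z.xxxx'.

Since d<R<u, set p* = (R−d)/(u−d) = 0.6774; price each node as the discounted p*-expectation of its children.
Terminal payoffs: V(1,0)=-36.4200, V(1,1)=12.8700
Node (0,0) S=159.0000: V=(p*·12.8700+(1−p*)·-36.4200)/1.04=-2.9135; Δ=(12.8700−-36.4200)/(181.2600−131.9700)=1.0000; B=V−Δ·S=-161.9135
Self-financing check: at every node Δ·S+B equals the discounted successor values.

(0,0): Delta=1.0000 Bond=-161.9135
V0=-2.9135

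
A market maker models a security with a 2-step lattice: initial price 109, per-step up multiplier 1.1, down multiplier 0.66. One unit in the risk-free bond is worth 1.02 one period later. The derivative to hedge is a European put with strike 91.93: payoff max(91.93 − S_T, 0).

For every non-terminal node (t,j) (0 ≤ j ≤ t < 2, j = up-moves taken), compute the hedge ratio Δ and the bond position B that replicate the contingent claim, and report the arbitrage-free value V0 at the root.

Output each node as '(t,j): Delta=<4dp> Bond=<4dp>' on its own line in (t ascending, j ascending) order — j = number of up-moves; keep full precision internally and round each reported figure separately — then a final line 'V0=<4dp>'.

No-arbitrage ⇒ martingale measure with p* = (R−d)/(u−d) = 0.8182.
At expiry t=2: V(2,0)=44.4496, V(2,1)=12.7960, V(2,2)=0.0000
(1,0): S=71.9400. Δ = (V_up−V_dn)/(S_up−S_dn) = (12.7960−44.4496)/(79.1340−47.4804) = -1.0000. V = [p*·12.7960 + (1−p*)·44.4496]/1.02 = 18.1875. B = V − Δ·S = 90.1275.
(1,1): S=119.9000. Δ = (V_up−V_dn)/(S_up−S_dn) = (0.0000−12.7960)/(131.8900−79.1340) = -0.2426. V = [p*·0.0000 + (1−p*)·12.7960]/1.02 = 2.2809. B = V − Δ·S = 31.3627.
(0,0): S=109.0000. Δ = (V_up−V_dn)/(S_up−S_dn) = (2.2809−18.1875)/(119.9000−71.9400) = -0.3317. V = [p*·2.2809 + (1−p*)·18.1875]/1.02 = 5.0716. B = V − Δ·S = 41.2228.
Self-financing check: at every node Δ·S+B equals the discounted successor values.

(0,0): Delta=-0.3317 Bond=41.2228
(1,0): Delta=-1.0000 Bond=90.1275
(1,1): Delta=-0.2426 Bond=31.3627
V0=5.0716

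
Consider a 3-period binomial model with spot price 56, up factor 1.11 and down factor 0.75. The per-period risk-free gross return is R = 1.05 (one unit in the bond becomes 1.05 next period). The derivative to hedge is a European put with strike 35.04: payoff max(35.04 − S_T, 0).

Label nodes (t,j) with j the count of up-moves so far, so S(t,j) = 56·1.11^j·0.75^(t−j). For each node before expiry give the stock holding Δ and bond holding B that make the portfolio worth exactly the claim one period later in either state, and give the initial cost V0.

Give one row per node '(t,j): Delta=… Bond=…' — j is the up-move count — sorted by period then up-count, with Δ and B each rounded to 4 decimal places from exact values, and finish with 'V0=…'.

Risk-neutral probability p* = (R−d)/(u−d) = (1.05−0.75)/(1.11−0.75) = 0.8333.
Terminal values V(3,·): V(3,0)=11.4150, V(3,1)=0.0750, V(3,2)=0.0000, V(3,3)=0.0000
  t=2,j=0: stock 31.5000 → up 34.9650 (V=0.0750), down 23.6250 (V=11.4150). Price 1.8714; hedge Δ=-1.0000, bond B=33.3714.
  t=2,j=1: stock 46.6200 → up 51.7482 (V=0.0000), down 34.9650 (V=0.0750). Price 0.0119; hedge Δ=-0.0045, bond B=0.2202.
  t=2,j=2: stock 68.9976 → up 76.5873 (V=0.0000), down 51.7482 (V=0.0000). Price 0.0000; hedge Δ=0.0000, bond B=0.0000.
  t=1,j=0: stock 42.0000 → up 46.6200 (V=0.0119), down 31.5000 (V=1.8714). Price 0.3065; hedge Δ=-0.1230, bond B=5.4718.
  t=1,j=1: stock 62.1600 → up 68.9976 (V=0.0000), down 46.6200 (V=0.0119). Price 0.0019; hedge Δ=-0.0005, bond B=0.0350.
  t=0,j=0: stock 56.0000 → up 62.1600 (V=0.0019), down 42.0000 (V=0.3065). Price 0.0502; hedge Δ=-0.0151, bond B=0.8963.
Root portfolio cost Δ·56+B reproduces V0=0.0502.

(0,0): Delta=-0.0151 Bond=0.8963
(1,0): Delta=-0.1230 Bond=5.4718
(1,1): Delta=-0.0005 Bond=0.0350
(2,0): Delta=-1.0000 Bond=33.3714
(2,1): Delta=-0.0045 Bond=0.2202
(2,2): Delta=0.0000 Bond=0.0000
V0=0.0502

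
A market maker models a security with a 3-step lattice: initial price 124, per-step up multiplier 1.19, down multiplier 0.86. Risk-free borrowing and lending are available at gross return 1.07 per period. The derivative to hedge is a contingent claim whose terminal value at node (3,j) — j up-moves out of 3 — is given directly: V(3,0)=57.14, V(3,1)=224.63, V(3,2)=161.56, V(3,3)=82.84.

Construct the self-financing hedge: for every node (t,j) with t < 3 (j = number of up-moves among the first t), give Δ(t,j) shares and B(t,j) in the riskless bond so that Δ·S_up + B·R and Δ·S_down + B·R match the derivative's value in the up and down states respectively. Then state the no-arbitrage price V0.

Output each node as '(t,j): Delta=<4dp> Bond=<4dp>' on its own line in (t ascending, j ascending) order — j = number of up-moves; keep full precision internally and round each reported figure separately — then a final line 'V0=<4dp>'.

Risk-neutral probability p* = (R−d)/(u−d) = (1.07−0.86)/(1.19−0.86) = 0.6364.
At expiry t=3: V(3,0)=57.1400, V(3,1)=224.6300, V(3,2)=161.5600, V(3,3)=82.8400
(2,0): S=91.7104. Δ = (V_up−V_dn)/(S_up−S_dn) = (224.6300−57.1400)/(109.1354−78.8709) = 5.5342. V = [p*·224.6300 + (1−p*)·57.1400]/1.07 = 153.0136. B = V − Δ·S = -354.5319.
(2,1): S=126.9016. Δ = (V_up−V_dn)/(S_up−S_dn) = (161.5600−224.6300)/(151.0129−109.1354) = -1.5061. V = [p*·161.5600 + (1−p*)·224.6300]/1.07 = 172.4248. B = V − Δ·S = 363.5460.
(2,2): S=175.5964. Δ = (V_up−V_dn)/(S_up−S_dn) = (82.8400−161.5600)/(208.9597−151.0129) = -1.3585. V = [p*·82.8400 + (1−p*)·161.5600]/1.07 = 104.1733. B = V − Δ·S = 342.7188.
(1,0): S=106.6400. Δ = (V_up−V_dn)/(S_up−S_dn) = (172.4248−153.0136)/(126.9016−91.7104) = 0.5516. V = [p*·172.4248 + (1−p*)·153.0136]/1.07 = 154.5478. B = V − Δ·S = 95.7260.
(1,1): S=147.5600. Δ = (V_up−V_dn)/(S_up−S_dn) = (104.1733−172.4248)/(175.5964−126.9016) = -1.4016. V = [p*·104.1733 + (1−p*)·172.4248]/1.07 = 120.5533. B = V − Δ·S = 327.3760.
(0,0): S=124.0000. Δ = (V_up−V_dn)/(S_up−S_dn) = (120.5533−154.5478)/(147.5600−106.6400) = -0.8308. V = [p*·120.5533 + (1−p*)·154.5478]/1.07 = 124.2196. B = V − Δ·S = 227.2333.
The time-0 hedge costs 124.2196, which is the no-arbitrage price.

(0,0): Delta=-0.8308 Bond=227.2333
(1,0): Delta=0.5516 Bond=95.7260
(1,1): Delta=-1.4016 Bond=327.3760
(2,0): Delta=5.5342 Bond=-354.5319
(2,1): Delta=-1.5061 Bond=363.5460
(2,2): Delta=-1.3585 Bond=342.7188
V0=124.2196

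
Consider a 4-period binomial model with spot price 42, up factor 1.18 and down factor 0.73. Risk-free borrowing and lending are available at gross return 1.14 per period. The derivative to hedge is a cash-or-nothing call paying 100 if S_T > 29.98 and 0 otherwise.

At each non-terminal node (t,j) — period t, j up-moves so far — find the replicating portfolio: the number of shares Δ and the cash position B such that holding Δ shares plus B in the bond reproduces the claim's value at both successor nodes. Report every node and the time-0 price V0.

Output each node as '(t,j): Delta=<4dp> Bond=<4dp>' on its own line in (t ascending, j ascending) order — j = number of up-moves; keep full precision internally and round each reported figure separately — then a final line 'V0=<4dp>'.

(0,0): Delta=0.0771 Bond=55.8134
(1,0): Delta=0.9033 Bond=38.2954
(1,1): Delta=0.0273 Bond=66.0987
(2,0): Delta=7.9352 Bond=-113.7292
(2,1): Delta=0.4789 Bond=59.0115
(2,2): Delta=0.0000 Bond=76.9468
(3,0): Delta=0.0000 Bond=0.0000
(3,1): Delta=8.4142 Bond=-142.3002
(3,2): Delta=0.0000 Bond=87.7193
(3,3): Delta=0.0000 Bond=87.7193
V0=59.0528

The replicating-portfolio and risk-neutral prices coincide; use p* = (1.14−0.73)/(1.18−0.73) = 0.9111 for the latter.
At expiry t=4: V(4,0)=0.0000, V(4,1)=0.0000, V(4,2)=100.0000, V(4,3)=100.0000, V(4,4)=100.0000
  t=3,j=0: stock 16.3387 → up 19.2797 (V=0.0000), down 11.9273 (V=0.0000). Price 0.0000; hedge Δ=0.0000, bond B=0.0000.
  t=3,j=1: stock 26.4105 → up 31.1644 (V=100.0000), down 19.2797 (V=0.0000). Price 79.9220; hedge Δ=8.4142, bond B=-142.3002.
  t=3,j=2: stock 42.6910 → up 50.3754 (V=100.0000), down 31.1644 (V=100.0000). Price 87.7193; hedge Δ=0.0000, bond B=87.7193.
  t=3,j=3: stock 69.0073 → up 81.4287 (V=100.0000), down 50.3754 (V=100.0000). Price 87.7193; hedge Δ=0.0000, bond B=87.7193.
  t=2,j=0: stock 22.3818 → up 26.4105 (V=79.9220), down 16.3387 (V=0.0000). Price 63.8753; hedge Δ=7.9352, bond B=-113.7292.
  t=2,j=1: stock 36.1788 → up 42.6910 (V=87.7193), down 26.4105 (V=79.9220). Price 76.3388; hedge Δ=0.4789, bond B=59.0115.
  t=2,j=2: stock 58.4808 → up 69.0073 (V=87.7193), down 42.6910 (V=87.7193). Price 76.9468; hedge Δ=0.0000, bond B=76.9468.
  t=1,j=0: stock 30.6600 → up 36.1788 (V=76.3388), down 22.3818 (V=63.8753). Price 65.9920; hedge Δ=0.9033, bond B=38.2954.
  t=1,j=1: stock 49.5600 → up 58.4808 (V=76.9468), down 36.1788 (V=76.3388). Price 67.4497; hedge Δ=0.0273, bond B=66.0987.
  t=0,j=0: stock 42.0000 → up 49.5600 (V=67.4497), down 30.6600 (V=65.9920). Price 59.0528; hedge Δ=0.0771, bond B=55.8134.
Self-financing check: at every node Δ·S+B equals the discounted successor values.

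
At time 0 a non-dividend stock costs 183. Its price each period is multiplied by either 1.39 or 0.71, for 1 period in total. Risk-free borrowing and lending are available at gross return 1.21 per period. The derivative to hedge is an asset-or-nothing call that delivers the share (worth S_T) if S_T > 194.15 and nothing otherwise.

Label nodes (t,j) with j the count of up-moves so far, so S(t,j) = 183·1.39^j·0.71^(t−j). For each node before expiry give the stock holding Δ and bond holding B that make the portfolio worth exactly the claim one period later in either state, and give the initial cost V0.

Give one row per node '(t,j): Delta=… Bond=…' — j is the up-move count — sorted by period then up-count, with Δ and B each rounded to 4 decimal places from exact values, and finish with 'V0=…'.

(0,0): Delta=2.0441 Bond=-219.4977
V0=154.5758

The replicating-portfolio and risk-neutral prices coincide; use p* = (1.21−0.71)/(1.39−0.71) = 0.7353 for the latter.
Payoff layer (t=1): V(1,0)=0.0000, V(1,1)=254.3700
Node (0,0) S=183.0000: V=(p*·254.3700+(1−p*)·0.0000)/1.21=154.5758; Δ=(254.3700−0.0000)/(254.3700−129.9300)=2.0441; B=V−Δ·S=-219.4977
Self-financing check: at every node Δ·S+B equals the discounted successor values.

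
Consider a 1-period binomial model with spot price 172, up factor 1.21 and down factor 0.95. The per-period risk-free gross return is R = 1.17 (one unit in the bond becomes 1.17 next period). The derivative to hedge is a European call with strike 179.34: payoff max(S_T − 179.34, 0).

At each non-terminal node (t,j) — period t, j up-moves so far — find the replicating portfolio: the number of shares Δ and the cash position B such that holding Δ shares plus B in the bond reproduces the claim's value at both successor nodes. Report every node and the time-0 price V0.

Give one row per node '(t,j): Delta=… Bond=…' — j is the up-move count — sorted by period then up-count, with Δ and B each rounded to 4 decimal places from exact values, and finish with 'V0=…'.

Since d<R<u, set p* = (R−d)/(u−d) = 0.8462; price each node as the discounted p*-expectation of its children.
Payoff layer (t=1): V(1,0)=0.0000, V(1,1)=28.7800
Node (0,0) S=172.0000: V=(p*·28.7800+(1−p*)·0.0000)/1.17=20.8139; Δ=(28.7800−0.0000)/(208.1200−163.4000)=0.6436; B=V−Δ·S=-89.8784
Root portfolio cost Δ·172+B reproduces V0=20.8139.

(0,0): Delta=0.6436 Bond=-89.8784
V0=20.8139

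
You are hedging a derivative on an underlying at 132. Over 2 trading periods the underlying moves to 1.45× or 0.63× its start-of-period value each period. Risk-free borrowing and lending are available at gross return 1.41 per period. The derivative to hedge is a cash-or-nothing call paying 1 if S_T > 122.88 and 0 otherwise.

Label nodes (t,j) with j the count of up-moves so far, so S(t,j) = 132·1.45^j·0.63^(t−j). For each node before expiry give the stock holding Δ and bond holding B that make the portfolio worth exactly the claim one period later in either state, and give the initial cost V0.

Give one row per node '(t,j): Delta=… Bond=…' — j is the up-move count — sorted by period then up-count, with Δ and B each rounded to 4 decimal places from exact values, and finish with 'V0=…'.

Since d<R<u, set p* = (R−d)/(u−d) = 0.9512; price each node as the discounted p*-expectation of its children.
Terminal payoffs: V(2,0)=0.0000, V(2,1)=0.0000, V(2,2)=1.0000
Node (1,0) S=83.1600: V=(p*·0.0000+(1−p*)·0.0000)/1.41=0.0000; Δ=(0.0000−0.0000)/(120.5820−52.3908)=0.0000; B=V−Δ·S=0.0000
Node (1,1) S=191.4000: V=(p*·1.0000+(1−p*)·0.0000)/1.41=0.6746; Δ=(1.0000−0.0000)/(277.5300−120.5820)=0.0064; B=V−Δ·S=-0.5449
Node (0,0) S=132.0000: V=(p*·0.6746+(1−p*)·0.0000)/1.41=0.4551; Δ=(0.6746−0.0000)/(191.4000−83.1600)=0.0062; B=V−Δ·S=-0.3676
Each (Δ,B) replicates both successor values, so the strategy is self-financing and V0 is arbitrage-free.

(0,0): Delta=0.0062 Bond=-0.3676
(1,0): Delta=0.0000 Bond=0.0000
(1,1): Delta=0.0064 Bond=-0.5449
V0=0.4551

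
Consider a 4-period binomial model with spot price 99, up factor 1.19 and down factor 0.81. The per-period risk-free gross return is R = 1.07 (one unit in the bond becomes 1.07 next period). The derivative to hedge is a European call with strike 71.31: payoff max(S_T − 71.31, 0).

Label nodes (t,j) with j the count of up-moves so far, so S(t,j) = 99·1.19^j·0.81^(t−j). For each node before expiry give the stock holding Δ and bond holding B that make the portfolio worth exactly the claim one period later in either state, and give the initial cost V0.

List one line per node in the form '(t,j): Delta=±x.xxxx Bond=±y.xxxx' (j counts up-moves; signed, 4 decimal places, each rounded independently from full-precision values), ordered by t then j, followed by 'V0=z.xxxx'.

The replicating-portfolio and risk-neutral prices coincide; use p* = (1.07−0.81)/(1.19−0.81) = 0.6842 for the latter.
Payoff layer (t=4): V(4,0)=0.0000, V(4,1)=0.0000, V(4,2)=20.6712, V(4,3)=63.8229, V(4,4)=127.2186
  t=3,j=0: stock 52.6127 → up 62.6091 (V=0.0000), down 42.6163 (V=0.0000). Price 0.0000; hedge Δ=0.0000, bond B=0.0000.
  t=3,j=1: stock 77.2951 → up 91.9812 (V=20.6712), down 62.6091 (V=0.0000). Price 13.2182; hedge Δ=0.7038, bond B=-41.1798.
  t=3,j=2: stock 113.5571 → up 135.1329 (V=63.8229), down 91.9812 (V=20.6712). Price 46.9122; hedge Δ=1.0000, bond B=-66.6449.
  t=3,j=3: stock 166.8307 → up 198.5286 (V=127.2186), down 135.1329 (V=63.8229). Price 100.1859; hedge Δ=1.0000, bond B=-66.6449.
  t=2,j=0: stock 64.9539 → up 77.2951 (V=13.2182), down 52.6127 (V=0.0000). Price 8.4524; hedge Δ=0.5355, bond B=-26.3324.
  t=2,j=1: stock 95.4261 → up 113.5571 (V=46.9122), down 77.2951 (V=13.2182). Price 33.8991; hedge Δ=0.9292, bond B=-54.7694.
  t=2,j=2: stock 140.1939 → up 166.8307 (V=100.1859), down 113.5571 (V=46.9122). Price 77.9090; hedge Δ=1.0000, bond B=-62.2849.
  t=1,j=0: stock 80.1900 → up 95.4261 (V=33.8991), down 64.9539 (V=8.4524). Price 24.1713; hedge Δ=0.8351, bond B=-42.7937.
  t=1,j=1: stock 117.8100 → up 140.1939 (V=77.9090), down 95.4261 (V=33.8991). Price 59.8235; hedge Δ=0.9831, bond B=-55.9921.
  t=0,j=0: stock 99.0000 → up 117.8100 (V=59.8235), down 80.1900 (V=24.1713). Price 45.3877; hedge Δ=0.9477, bond B=-48.4338.
Self-financing check: at every node Δ·S+B equals the discounted successor values.

(0,0): Delta=0.9477 Bond=-48.4338
(1,0): Delta=0.8351 Bond=-42.7937
(1,1): Delta=0.9831 Bond=-55.9921
(2,0): Delta=0.5355 Bond=-26.3324
(2,1): Delta=0.9292 Bond=-54.7694
(2,2): Delta=1.0000 Bond=-62.2849
(3,0): Delta=0.0000 Bond=0.0000
(3,1): Delta=0.7038 Bond=-41.1798
(3,2): Delta=1.0000 Bond=-66.6449
(3,3): Delta=1.0000 Bond=-66.6449
V0=45.3877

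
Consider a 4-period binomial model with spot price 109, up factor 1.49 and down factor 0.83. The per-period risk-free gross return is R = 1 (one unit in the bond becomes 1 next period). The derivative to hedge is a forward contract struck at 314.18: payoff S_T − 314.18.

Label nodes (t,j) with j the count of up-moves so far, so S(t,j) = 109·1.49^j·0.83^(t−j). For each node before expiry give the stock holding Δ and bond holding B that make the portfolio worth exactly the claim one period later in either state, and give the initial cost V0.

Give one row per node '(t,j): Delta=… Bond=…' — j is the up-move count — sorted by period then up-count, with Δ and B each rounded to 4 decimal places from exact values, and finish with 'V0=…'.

The replicating-portfolio and risk-neutral prices coincide; use p* = (1−0.83)/(1.49−0.83) = 0.2576 for the latter.
Terminal values V(4,·): V(4,0)=-262.4504, V(4,1)=-221.3161, V(4,2)=-147.4725, V(4,3)=-14.9099, V(4,4)=223.0640
(3,0): S=62.3248. Δ = (V_up−V_dn)/(S_up−S_dn) = (-221.3161−-262.4504)/(92.8639−51.7296) = 1.0000. V = [p*·-221.3161 + (1−p*)·-262.4504]/1 = -251.8552. B = V − Δ·S = -314.1800.
(3,1): S=111.8842. Δ = (V_up−V_dn)/(S_up−S_dn) = (-147.4725−-221.3161)/(166.7075−92.8639) = 1.0000. V = [p*·-147.4725 + (1−p*)·-221.3161]/1 = -202.2958. B = V − Δ·S = -314.1800.
(3,2): S=200.8524. Δ = (V_up−V_dn)/(S_up−S_dn) = (-14.9099−-147.4725)/(299.2701−166.7075) = 1.0000. V = [p*·-14.9099 + (1−p*)·-147.4725]/1 = -113.3276. B = V − Δ·S = -314.1800.
(3,3): S=360.5664. Δ = (V_up−V_dn)/(S_up−S_dn) = (223.0640−-14.9099)/(537.2440−299.2701) = 1.0000. V = [p*·223.0640 + (1−p*)·-14.9099]/1 = 46.3864. B = V − Δ·S = -314.1800.
(2,0): S=75.0901. Δ = (V_up−V_dn)/(S_up−S_dn) = (-202.2958−-251.8552)/(111.8842−62.3248) = 1.0000. V = [p*·-202.2958 + (1−p*)·-251.8552]/1 = -239.0899. B = V − Δ·S = -314.1800.
(2,1): S=134.8003. Δ = (V_up−V_dn)/(S_up−S_dn) = (-113.3276−-202.2958)/(200.8524−111.8842) = 1.0000. V = [p*·-113.3276 + (1−p*)·-202.2958]/1 = -179.3797. B = V − Δ·S = -314.1800.
(2,2): S=241.9909. Δ = (V_up−V_dn)/(S_up−S_dn) = (46.3864−-113.3276)/(360.5664−200.8524) = 1.0000. V = [p*·46.3864 + (1−p*)·-113.3276]/1 = -72.1891. B = V − Δ·S = -314.1800.
(1,0): S=90.4700. Δ = (V_up−V_dn)/(S_up−S_dn) = (-179.3797−-239.0899)/(134.8003−75.0901) = 1.0000. V = [p*·-179.3797 + (1−p*)·-239.0899]/1 = -223.7100. B = V − Δ·S = -314.1800.
(1,1): S=162.4100. Δ = (V_up−V_dn)/(S_up−S_dn) = (-72.1891−-179.3797)/(241.9909−134.8003) = 1.0000. V = [p*·-72.1891 + (1−p*)·-179.3797]/1 = -151.7700. B = V − Δ·S = -314.1800.
(0,0): S=109.0000. Δ = (V_up−V_dn)/(S_up−S_dn) = (-151.7700−-223.7100)/(162.4100−90.4700) = 1.0000. V = [p*·-151.7700 + (1−p*)·-223.7100]/1 = -205.1800. B = V − Δ·S = -314.1800.
The time-0 hedge costs -205.1800, which is the no-arbitrage price.

(0,0): Delta=1.0000 Bond=-314.1800
(1,0): Delta=1.0000 Bond=-314.1800
(1,1): Delta=1.0000 Bond=-314.1800
(2,0): Delta=1.0000 Bond=-314.1800
(2,1): Delta=1.0000 Bond=-314.1800
(2,2): Delta=1.0000 Bond=-314.1800
(3,0): Delta=1.0000 Bond=-314.1800
(3,1): Delta=1.0000 Bond=-314.1800
(3,2): Delta=1.0000 Bond=-314.1800
(3,3): Delta=1.0000 Bond=-314.1800
V0=-205.1800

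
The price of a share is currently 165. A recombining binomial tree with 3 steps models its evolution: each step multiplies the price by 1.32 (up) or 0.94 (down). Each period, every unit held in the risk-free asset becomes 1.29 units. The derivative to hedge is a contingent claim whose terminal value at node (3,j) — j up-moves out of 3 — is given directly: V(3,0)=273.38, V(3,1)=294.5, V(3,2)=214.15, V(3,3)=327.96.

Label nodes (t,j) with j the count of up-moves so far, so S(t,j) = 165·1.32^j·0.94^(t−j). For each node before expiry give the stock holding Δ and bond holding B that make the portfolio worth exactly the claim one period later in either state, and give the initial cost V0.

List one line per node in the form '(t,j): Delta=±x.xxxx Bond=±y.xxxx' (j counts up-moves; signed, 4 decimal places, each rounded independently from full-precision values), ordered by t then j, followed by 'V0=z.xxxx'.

The replicating-portfolio and risk-neutral prices coincide; use p* = (1.29−0.94)/(1.32−0.94) = 0.9211 for the latter.
Terminal values V(3,·): V(3,0)=273.3800, V(3,1)=294.5000, V(3,2)=214.1500, V(3,3)=327.9600
Node (2,0) S=145.7940: V=(p*·294.5000+(1−p*)·273.3800)/1.29=227.0020; Δ=(294.5000−273.3800)/(192.4481−137.0464)=0.3812; B=V−Δ·S=171.4231
Node (2,1) S=204.7320: V=(p*·214.1500+(1−p*)·294.5000)/1.29=170.9251; Δ=(214.1500−294.5000)/(270.2462−192.4481)=-1.0328; B=V−Δ·S=382.3725
Node (2,2) S=287.4960: V=(p*·327.9600+(1−p*)·214.1500)/1.29=247.2674; Δ=(327.9600−214.1500)/(379.4947−270.2462)=1.0418; B=V−Δ·S=-52.2326
Node (1,0) S=155.1000: V=(p*·170.9251+(1−p*)·227.0020)/1.29=135.9320; Δ=(170.9251−227.0020)/(204.7320−145.7940)=-0.9515; B=V−Δ·S=283.5028
Node (1,1) S=217.8000: V=(p*·247.2674+(1−p*)·170.9251)/1.29=187.0081; Δ=(247.2674−170.9251)/(287.4960−204.7320)=0.9224; B=V−Δ·S=-13.8927
Node (0,0) S=165.0000: V=(p*·187.0081+(1−p*)·135.9320)/1.29=141.8417; Δ=(187.0081−135.9320)/(217.8000−155.1000)=0.8146; B=V−Δ·S=7.4309
Each (Δ,B) replicates both successor values, so the strategy is self-financing and V0 is arbitrage-free.

(0,0): Delta=0.8146 Bond=7.4309
(1,0): Delta=-0.9515 Bond=283.5028
(1,1): Delta=0.9224 Bond=-13.8927
(2,0): Delta=0.3812 Bond=171.4231
(2,1): Delta=-1.0328 Bond=382.3725
(2,2): Delta=1.0418 Bond=-52.2326
V0=141.8417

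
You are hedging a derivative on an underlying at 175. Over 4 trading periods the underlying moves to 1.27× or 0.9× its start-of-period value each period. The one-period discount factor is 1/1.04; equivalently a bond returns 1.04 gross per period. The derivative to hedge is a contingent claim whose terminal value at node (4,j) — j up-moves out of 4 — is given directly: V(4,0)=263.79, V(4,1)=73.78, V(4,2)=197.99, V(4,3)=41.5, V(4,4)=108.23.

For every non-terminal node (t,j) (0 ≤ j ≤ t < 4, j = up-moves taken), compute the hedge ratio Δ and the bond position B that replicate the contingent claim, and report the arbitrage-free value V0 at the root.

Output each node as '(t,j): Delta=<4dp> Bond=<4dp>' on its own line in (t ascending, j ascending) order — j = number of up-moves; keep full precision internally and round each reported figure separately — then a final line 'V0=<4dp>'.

(0,0): Delta=-0.4026 Bond=189.9097
(1,0): Delta=-0.5933 Bond=227.5391
(1,1): Delta=-0.1806 Bond=148.1660
(2,0): Delta=-1.3038 Bond=337.3512
(2,1): Delta=0.2338 Bond=71.1877
(2,2): Delta=-0.6632 Bond=290.2938
(3,0): Delta=-4.0254 Bond=698.0543
(3,1): Delta=1.8648 Bond=-219.5696
(3,2): Delta=-1.6649 Bond=556.3859
(3,3): Delta=0.5031 Bond=-116.1694
V0=119.4498

Under the risk-neutral measure, an up-move has probability p* = (R−d)/(u−d) = 0.3784 and values discount at R = 1.04.
Terminal payoffs: V(4,0)=263.7900, V(4,1)=73.7800, V(4,2)=197.9900, V(4,3)=41.5000, V(4,4)=108.2300
(3,0): S=127.5750. Δ = (V_up−V_dn)/(S_up−S_dn) = (73.7800−263.7900)/(162.0203−114.8175) = -4.0254. V = [p*·73.7800 + (1−p*)·263.7900]/1.04 = 184.5138. B = V − Δ·S = 698.0543.
(3,1): S=180.0225. Δ = (V_up−V_dn)/(S_up−S_dn) = (197.9900−73.7800)/(228.6286−162.0203) = 1.8648. V = [p*·197.9900 + (1−p*)·73.7800]/1.04 = 116.1331. B = V − Δ·S = -219.5696.
(3,2): S=254.0317. Δ = (V_up−V_dn)/(S_up−S_dn) = (41.5000−197.9900)/(322.6203−228.6286) = -1.6649. V = [p*·41.5000 + (1−p*)·197.9900]/1.04 = 133.4400. B = V − Δ·S = 556.3859.
(3,3): S=358.4670. Δ = (V_up−V_dn)/(S_up−S_dn) = (108.2300−41.5000)/(455.2531−322.6203) = 0.5031. V = [p*·108.2300 + (1−p*)·41.5000]/1.04 = 64.1819. B = V − Δ·S = -116.1694.
(2,0): S=141.7500. Δ = (V_up−V_dn)/(S_up−S_dn) = (116.1331−184.5138)/(180.0225−127.5750) = -1.3038. V = [p*·116.1331 + (1−p*)·184.5138]/1.04 = 152.5385. B = V − Δ·S = 337.3512.
(2,1): S=200.0250. Δ = (V_up−V_dn)/(S_up−S_dn) = (133.4400−116.1331)/(254.0318−180.0225) = 0.2338. V = [p*·133.4400 + (1−p*)·116.1331]/1.04 = 117.9631. B = V − Δ·S = 71.1877.
(2,2): S=282.2575. Δ = (V_up−V_dn)/(S_up−S_dn) = (64.1819−133.4400)/(358.4670−254.0317) = -0.6632. V = [p*·64.1819 + (1−p*)·133.4400]/1.04 = 103.1098. B = V − Δ·S = 290.2938.
(1,0): S=157.5000. Δ = (V_up−V_dn)/(S_up−S_dn) = (117.9631−152.5385)/(200.0250−141.7500) = -0.5933. V = [p*·117.9631 + (1−p*)·152.5385]/1.04 = 134.0922. B = V − Δ·S = 227.5391.
(1,1): S=222.2500. Δ = (V_up−V_dn)/(S_up−S_dn) = (103.1098−117.9631)/(282.2575−200.0250) = -0.1806. V = [p*·103.1098 + (1−p*)·117.9631]/1.04 = 108.0221. B = V − Δ·S = 148.1660.
(0,0): S=175.0000. Δ = (V_up−V_dn)/(S_up−S_dn) = (108.0221−134.0922)/(222.2500−157.5000) = -0.4026. V = [p*·108.0221 + (1−p*)·134.0922]/1.04 = 119.4498. B = V − Δ·S = 189.9097.
Root portfolio cost Δ·175+B reproduces V0=119.4498.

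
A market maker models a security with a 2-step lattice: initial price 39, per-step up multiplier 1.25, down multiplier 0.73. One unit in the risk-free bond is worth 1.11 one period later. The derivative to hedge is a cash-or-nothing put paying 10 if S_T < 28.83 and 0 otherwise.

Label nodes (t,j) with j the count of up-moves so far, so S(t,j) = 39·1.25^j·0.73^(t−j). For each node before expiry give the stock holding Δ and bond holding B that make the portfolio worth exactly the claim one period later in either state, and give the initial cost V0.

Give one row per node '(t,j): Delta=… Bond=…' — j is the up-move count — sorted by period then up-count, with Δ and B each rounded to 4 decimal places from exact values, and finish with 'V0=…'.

(0,0): Delta=-0.1196 Bond=5.2527
(1,0): Delta=-0.6755 Bond=21.6563
(1,1): Delta=0.0000 Bond=0.0000
V0=0.5883

Risk-neutral probability p* = (R−d)/(u−d) = (1.11−0.73)/(1.25−0.73) = 0.7308.
Terminal payoffs: V(2,0)=10.0000, V(2,1)=0.0000, V(2,2)=0.0000
Node (1,0) S=28.4700: V=(p*·0.0000+(1−p*)·10.0000)/1.11=2.4255; Δ=(0.0000−10.0000)/(35.5875−20.7831)=-0.6755; B=V−Δ·S=21.6563
Node (1,1) S=48.7500: V=(p*·0.0000+(1−p*)·0.0000)/1.11=0.0000; Δ=(0.0000−0.0000)/(60.9375−35.5875)=0.0000; B=V−Δ·S=0.0000
Node (0,0) S=39.0000: V=(p*·0.0000+(1−p*)·2.4255)/1.11=0.5883; Δ=(0.0000−2.4255)/(48.7500−28.4700)=-0.1196; B=V−Δ·S=5.2527
Self-financing check: at every node Δ·S+B equals the discounted successor values.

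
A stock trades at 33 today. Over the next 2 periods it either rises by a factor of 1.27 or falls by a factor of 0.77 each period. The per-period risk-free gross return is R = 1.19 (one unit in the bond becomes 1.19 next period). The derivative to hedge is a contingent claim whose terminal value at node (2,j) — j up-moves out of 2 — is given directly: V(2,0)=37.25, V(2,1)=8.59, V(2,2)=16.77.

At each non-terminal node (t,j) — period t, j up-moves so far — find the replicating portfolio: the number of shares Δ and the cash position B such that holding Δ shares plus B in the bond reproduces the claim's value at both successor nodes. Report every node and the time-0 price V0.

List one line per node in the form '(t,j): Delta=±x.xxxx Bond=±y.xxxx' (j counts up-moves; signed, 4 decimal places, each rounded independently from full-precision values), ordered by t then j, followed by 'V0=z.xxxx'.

Under the risk-neutral measure, an up-move has probability p* = (R−d)/(u−d) = 0.8400 and values discount at R = 1.19.
At expiry t=2: V(2,0)=37.2500, V(2,1)=8.5900, V(2,2)=16.7700
(1,0): S=25.4100. Δ = (V_up−V_dn)/(S_up−S_dn) = (8.5900−37.2500)/(32.2707−19.5657) = -2.2558. V = [p*·8.5900 + (1−p*)·37.2500]/1.19 = 11.0719. B = V − Δ·S = 68.3919.
(1,1): S=41.9100. Δ = (V_up−V_dn)/(S_up−S_dn) = (16.7700−8.5900)/(53.2257−32.2707) = 0.3904. V = [p*·16.7700 + (1−p*)·8.5900]/1.19 = 12.9926. B = V − Δ·S = -3.3674.
(0,0): S=33.0000. Δ = (V_up−V_dn)/(S_up−S_dn) = (12.9926−11.0719)/(41.9100−25.4100) = 0.1164. V = [p*·12.9926 + (1−p*)·11.0719]/1.19 = 10.6599. B = V − Δ·S = 6.8186.
Check: Δ(0,0)·S0 + B(0,0) = 10.6599 = V0.

(0,0): Delta=0.1164 Bond=6.8186
(1,0): Delta=-2.2558 Bond=68.3919
(1,1): Delta=0.3904 Bond=-3.3674
V0=10.6599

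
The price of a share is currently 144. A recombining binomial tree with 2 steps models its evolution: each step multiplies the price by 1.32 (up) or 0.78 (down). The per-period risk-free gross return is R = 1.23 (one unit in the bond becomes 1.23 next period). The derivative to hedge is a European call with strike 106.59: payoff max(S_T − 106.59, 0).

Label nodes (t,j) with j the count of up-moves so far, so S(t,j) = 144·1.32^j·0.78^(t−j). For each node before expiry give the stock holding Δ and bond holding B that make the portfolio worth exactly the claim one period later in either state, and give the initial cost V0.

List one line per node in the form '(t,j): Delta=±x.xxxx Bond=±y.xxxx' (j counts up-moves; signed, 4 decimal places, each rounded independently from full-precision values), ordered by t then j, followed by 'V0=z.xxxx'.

No-arbitrage ⇒ martingale measure with p* = (R−d)/(u−d) = 0.8333.
Payoff layer (t=2): V(2,0)=0.0000, V(2,1)=41.6724, V(2,2)=144.3156
(1,0): S=112.3200. Δ = (V_up−V_dn)/(S_up−S_dn) = (41.6724−0.0000)/(148.2624−87.6096) = 0.6871. V = [p*·41.6724 + (1−p*)·0.0000]/1.23 = 28.2333. B = V − Δ·S = -48.9378.
(1,1): S=190.0800. Δ = (V_up−V_dn)/(S_up−S_dn) = (144.3156−41.6724)/(250.9056−148.2624) = 1.0000. V = [p*·144.3156 + (1−p*)·41.6724]/1.23 = 103.4215. B = V − Δ·S = -86.6585.
(0,0): S=144.0000. Δ = (V_up−V_dn)/(S_up−S_dn) = (103.4215−28.2333)/(190.0800−112.3200) = 0.9669. V = [p*·103.4215 + (1−p*)·28.2333]/1.23 = 73.8944. B = V − Δ·S = -65.3429.
Check: Δ(0,0)·S0 + B(0,0) = 73.8944 = V0.

(0,0): Delta=0.9669 Bond=-65.3429
(1,0): Delta=0.6871 Bond=-48.9378
(1,1): Delta=1.0000 Bond=-86.6585
V0=73.8944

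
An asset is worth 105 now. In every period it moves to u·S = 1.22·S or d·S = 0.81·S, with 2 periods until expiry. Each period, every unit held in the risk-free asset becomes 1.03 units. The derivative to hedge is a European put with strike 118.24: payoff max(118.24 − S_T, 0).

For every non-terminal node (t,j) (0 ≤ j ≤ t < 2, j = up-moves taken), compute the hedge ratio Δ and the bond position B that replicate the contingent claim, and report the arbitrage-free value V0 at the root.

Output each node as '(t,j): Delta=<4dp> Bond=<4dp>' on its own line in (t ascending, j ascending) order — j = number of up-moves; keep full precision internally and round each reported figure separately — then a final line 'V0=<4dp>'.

The replicating-portfolio and risk-neutral prices coincide; use p* = (1.03−0.81)/(1.22−0.81) = 0.5366 for the latter.
At expiry t=2: V(2,0)=49.3495, V(2,1)=14.4790, V(2,2)=0.0000
(1,0): S=85.0500. Δ = (V_up−V_dn)/(S_up−S_dn) = (14.4790−49.3495)/(103.7610−68.8905) = -1.0000. V = [p*·14.4790 + (1−p*)·49.3495]/1.03 = 29.7461. B = V − Δ·S = 114.7961.
(1,1): S=128.1000. Δ = (V_up−V_dn)/(S_up−S_dn) = (0.0000−14.4790)/(156.2820−103.7610) = -0.2757. V = [p*·0.0000 + (1−p*)·14.4790]/1.03 = 6.5143. B = V − Δ·S = 41.8290.
(0,0): S=105.0000. Δ = (V_up−V_dn)/(S_up−S_dn) = (6.5143−29.7461)/(128.1000−85.0500) = -0.5396. V = [p*·6.5143 + (1−p*)·29.7461]/1.03 = 16.7770. B = V − Δ·S = 73.4398.
Root portfolio cost Δ·105+B reproduces V0=16.7770.

(0,0): Delta=-0.5396 Bond=73.4398
(1,0): Delta=-1.0000 Bond=114.7961
(1,1): Delta=-0.2757 Bond=41.8290
V0=16.7770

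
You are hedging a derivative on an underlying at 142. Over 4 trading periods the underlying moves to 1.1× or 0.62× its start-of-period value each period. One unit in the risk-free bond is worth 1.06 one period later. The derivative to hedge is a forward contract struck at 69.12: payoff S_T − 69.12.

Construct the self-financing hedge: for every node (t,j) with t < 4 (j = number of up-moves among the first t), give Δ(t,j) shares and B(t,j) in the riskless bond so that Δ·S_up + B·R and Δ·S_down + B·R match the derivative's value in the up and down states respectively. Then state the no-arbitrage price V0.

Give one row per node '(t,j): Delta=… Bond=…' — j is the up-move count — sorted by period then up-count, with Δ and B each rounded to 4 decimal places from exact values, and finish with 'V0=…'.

Under the risk-neutral measure, an up-move has probability p* = (R−d)/(u−d) = 0.9167 and values discount at R = 1.06.
At expiry t=4: V(4,0)=-48.1376, V(4,1)=-31.8932, V(4,2)=-3.0724, V(4,3)=48.0612, V(4,4)=138.7822
Node (3,0) S=33.8426: V=(p*·-31.8932+(1−p*)·-48.1376)/1.06=-31.3650; Δ=(-31.8932−-48.1376)/(37.2268−20.9824)=1.0000; B=V−Δ·S=-65.2075
Node (3,1) S=60.0433: V=(p*·-3.0724+(1−p*)·-31.8932)/1.06=-5.1643; Δ=(-3.0724−-31.8932)/(66.0476−37.2268)=1.0000; B=V−Δ·S=-65.2075
Node (3,2) S=106.5284: V=(p*·48.0612+(1−p*)·-3.0724)/1.06=41.3209; Δ=(48.0612−-3.0724)/(117.1812−66.0476)=1.0000; B=V−Δ·S=-65.2075
Node (3,3) S=189.0020: V=(p*·138.7822+(1−p*)·48.0612)/1.06=123.7945; Δ=(138.7822−48.0612)/(207.9022−117.1812)=1.0000; B=V−Δ·S=-65.2075
Node (2,0) S=54.5848: V=(p*·-5.1643+(1−p*)·-31.3650)/1.06=-6.9318; Δ=(-5.1643−-31.3650)/(60.0433−33.8426)=1.0000; B=V−Δ·S=-61.5166
Node (2,1) S=96.8440: V=(p*·41.3209+(1−p*)·-5.1643)/1.06=35.3274; Δ=(41.3209−-5.1643)/(106.5284−60.0433)=1.0000; B=V−Δ·S=-61.5166
Node (2,2) S=171.8200: V=(p*·123.7945+(1−p*)·41.3209)/1.06=110.3034; Δ=(123.7945−41.3209)/(189.0020−106.5284)=1.0000; B=V−Δ·S=-61.5166
Node (1,0) S=88.0400: V=(p*·35.3274+(1−p*)·-6.9318)/1.06=30.0055; Δ=(35.3274−-6.9318)/(96.8440−54.5848)=1.0000; B=V−Δ·S=-58.0345
Node (1,1) S=156.2000: V=(p*·110.3034+(1−p*)·35.3274)/1.06=98.1655; Δ=(110.3034−35.3274)/(171.8200−96.8440)=1.0000; B=V−Δ·S=-58.0345
Node (0,0) S=142.0000: V=(p*·98.1655+(1−p*)·30.0055)/1.06=87.2505; Δ=(98.1655−30.0055)/(156.2000−88.0400)=1.0000; B=V−Δ·S=-54.7495
Self-financing check: at every node Δ·S+B equals the discounted successor values.

(0,0): Delta=1.0000 Bond=-54.7495
(1,0): Delta=1.0000 Bond=-58.0345
(1,1): Delta=1.0000 Bond=-58.0345
(2,0): Delta=1.0000 Bond=-61.5166
(2,1): Delta=1.0000 Bond=-61.5166
(2,2): Delta=1.0000 Bond=-61.5166
(3,0): Delta=1.0000 Bond=-65.2075
(3,1): Delta=1.0000 Bond=-65.2075
(3,2): Delta=1.0000 Bond=-65.2075
(3,3): Delta=1.0000 Bond=-65.2075
V0=87.2505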